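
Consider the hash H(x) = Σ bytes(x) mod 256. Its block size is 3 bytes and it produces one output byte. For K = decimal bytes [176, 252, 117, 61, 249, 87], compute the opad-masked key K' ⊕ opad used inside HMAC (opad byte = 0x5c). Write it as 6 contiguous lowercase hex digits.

f25c5c

Key decimal bytes [176, 252, 117, 61, 249, 87] = b0 fc 75 3d f9 57 is 6 bytes > B = 3, so hash it first: H(key) = ae, then zero-pad to 3 bytes: K' = ae 00 00.
XOR each byte with 0x5c: ae⊕5c=f2, 00⊕5c=5c, 00⊕5c=5c.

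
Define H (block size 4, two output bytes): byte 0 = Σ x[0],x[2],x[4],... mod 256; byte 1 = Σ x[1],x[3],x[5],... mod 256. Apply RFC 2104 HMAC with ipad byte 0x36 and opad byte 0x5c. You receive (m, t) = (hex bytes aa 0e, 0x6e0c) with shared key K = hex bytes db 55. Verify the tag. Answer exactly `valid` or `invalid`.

invalid

Key hex bytes db 55 is 2 bytes ≤ B = 4; zero-pad to 4 bytes: K' = db 55 00 00.
K' ⊕ ipad = ed 63 36 36; K' ⊕ opad = 87 09 5c 5c.
Inner hash: even-index sum = 461 mod 256 = 205; odd-index sum = 167 mod 256 = 167 → cd a7.
Outer hash (recomputed tag): even-index sum = 432 mod 256 = 176; odd-index sum = 268 mod 256 = 12 → b0 0c.
Recomputed tag = b00c; claimed = 6e0c → mismatch.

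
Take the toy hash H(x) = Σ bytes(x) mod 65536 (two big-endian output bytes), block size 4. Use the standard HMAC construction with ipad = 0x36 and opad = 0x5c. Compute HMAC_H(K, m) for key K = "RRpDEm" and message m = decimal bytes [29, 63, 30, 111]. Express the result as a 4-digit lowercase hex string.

0232

Key "RRpDEm" = 52 52 70 44 45 6d is 6 bytes > B = 4, so hash it first: H(key) = 02 0a, then zero-pad to 4 bytes: K' = 02 0a 00 00.
K' ⊕ ipad = 34 3c 36 36.  K' ⊕ opad = 5e 56 5c 5c.
Inner input = (K'⊕ipad) ∥ m = 34 3c 36 36 ∥ 1d 3f 1e 6f.
Inner hash: sum = 52+60+54+54+29+63+30+111 = 453 → 01 c5.
Outer input = (K'⊕opad) ∥ inner = 5e 56 5c 5c ∥ 01 c5.
Outer hash (tag): sum = 94+86+92+92+1+197 = 562 → 02 32.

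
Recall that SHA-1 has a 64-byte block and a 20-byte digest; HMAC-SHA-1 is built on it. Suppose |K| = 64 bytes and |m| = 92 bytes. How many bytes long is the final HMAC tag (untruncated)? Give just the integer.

20

The tag is one SHA-1 digest: 20 bytes.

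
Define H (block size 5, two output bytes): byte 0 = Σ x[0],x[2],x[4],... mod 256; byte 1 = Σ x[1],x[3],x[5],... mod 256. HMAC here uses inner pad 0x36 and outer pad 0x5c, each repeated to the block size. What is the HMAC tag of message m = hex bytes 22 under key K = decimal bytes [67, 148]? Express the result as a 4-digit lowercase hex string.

Key decimal bytes [67, 148] = 43 94 is 2 bytes ≤ B = 5; zero-pad to 5 bytes: K' = 43 94 00 00 00.
K' ⊕ ipad = 75 a2 36 36 36.  K' ⊕ opad = 1f c8 5c 5c 5c.
Inner input = (K'⊕ipad) ∥ m = 75 a2 36 36 36 ∥ 22.
Inner hash: even-index sum = 225 mod 256 = 225; odd-index sum = 250 mod 256 = 250 → e1 fa.
Outer input = (K'⊕opad) ∥ inner = 1f c8 5c 5c 5c ∥ e1 fa.
Outer hash (tag): even-index sum = 465 mod 256 = 209; odd-index sum = 517 mod 256 = 5 → d1 05.

d105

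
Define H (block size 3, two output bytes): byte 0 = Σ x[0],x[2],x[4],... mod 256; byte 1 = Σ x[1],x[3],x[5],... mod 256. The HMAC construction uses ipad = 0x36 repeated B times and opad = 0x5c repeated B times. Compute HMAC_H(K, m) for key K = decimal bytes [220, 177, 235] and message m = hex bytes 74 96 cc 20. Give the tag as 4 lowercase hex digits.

Key decimal bytes [220, 177, 235] = dc b1 eb is exactly B = 3 bytes: K' = dc b1 eb.
K' ⊕ ipad = ea 87 dd.  K' ⊕ opad = 80 ed b7.
Inner input = (K'⊕ipad) ∥ m = ea 87 dd ∥ 74 96 cc 20.
Inner hash: even-index sum = 637 mod 256 = 125; odd-index sum = 455 mod 256 = 199 → 7d c7.
Outer input = (K'⊕opad) ∥ inner = 80 ed b7 ∥ 7d c7.
Outer hash (tag): even-index sum = 510 mod 256 = 254; odd-index sum = 362 mod 256 = 106 → fe 6a.

fe6a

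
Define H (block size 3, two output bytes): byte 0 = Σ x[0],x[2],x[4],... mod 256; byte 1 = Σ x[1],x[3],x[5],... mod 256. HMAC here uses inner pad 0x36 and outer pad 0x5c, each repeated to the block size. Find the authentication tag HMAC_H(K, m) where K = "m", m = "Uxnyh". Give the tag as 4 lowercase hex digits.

Key "m" = 6d is 1 byte ≤ B = 3; zero-pad to 3 bytes: K' = 6d 00 00.
K' ⊕ ipad = 5b 36 36.  K' ⊕ opad = 31 5c 5c.
Inner input = (K'⊕ipad) ∥ m = 5b 36 36 ∥ 55 78 6e 79 68.
Inner hash: even-index sum = 386 mod 256 = 130; odd-index sum = 353 mod 256 = 97 → 82 61.
Outer input = (K'⊕opad) ∥ inner = 31 5c 5c ∥ 82 61.
Outer hash (tag): even-index sum = 238 mod 256 = 238; odd-index sum = 222 mod 256 = 222 → ee de.

eede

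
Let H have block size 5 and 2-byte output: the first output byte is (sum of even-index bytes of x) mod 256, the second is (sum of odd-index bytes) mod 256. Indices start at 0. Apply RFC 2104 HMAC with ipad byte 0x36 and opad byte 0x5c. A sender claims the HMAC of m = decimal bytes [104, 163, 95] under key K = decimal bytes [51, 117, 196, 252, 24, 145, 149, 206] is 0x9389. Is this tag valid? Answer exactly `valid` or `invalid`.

valid

Key decimal bytes [51, 117, 196, 252, 24, 145, 149, 206] = 33 75 c4 fc 18 91 95 ce is 8 bytes > B = 5, so hash it first: H(key) = a4 d0, then zero-pad to 5 bytes: K' = a4 d0 00 00 00.
K' ⊕ ipad = 92 e6 36 36 36; K' ⊕ opad = f8 8c 5c 5c 5c.
Inner hash: even-index sum = 417 mod 256 = 161; odd-index sum = 483 mod 256 = 227 → a1 e3.
Outer hash (recomputed tag): even-index sum = 659 mod 256 = 147; odd-index sum = 393 mod 256 = 137 → 93 89.
Recomputed tag = 9389; claimed = 9389 → match.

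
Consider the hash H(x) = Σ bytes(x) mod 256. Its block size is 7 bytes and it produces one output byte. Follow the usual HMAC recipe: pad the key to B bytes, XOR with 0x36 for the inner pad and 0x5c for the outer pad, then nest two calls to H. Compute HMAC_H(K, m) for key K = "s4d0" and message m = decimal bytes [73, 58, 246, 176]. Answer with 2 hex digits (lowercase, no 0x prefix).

Key "s4d0" = 73 34 64 30 is 4 bytes ≤ B = 7; zero-pad to 7 bytes: K' = 73 34 64 30 00 00 00.
K' ⊕ ipad = 45 02 52 06 36 36 36.  K' ⊕ opad = 2f 68 38 6c 5c 5c 5c.
Inner input = (K'⊕ipad) ∥ m = 45 02 52 06 36 36 36 ∥ 49 3a f6 b0.
Inner hash: sum = 69+2+82+6+54+54+54+73+58+246+176 = 874; mod 256 = 106 → 6a.
Outer input = (K'⊕opad) ∥ inner = 2f 68 38 6c 5c 5c 5c ∥ 6a.
Outer hash (tag): sum = 47+104+56+108+92+92+92+106 = 697; mod 256 = 185 → b9.

b9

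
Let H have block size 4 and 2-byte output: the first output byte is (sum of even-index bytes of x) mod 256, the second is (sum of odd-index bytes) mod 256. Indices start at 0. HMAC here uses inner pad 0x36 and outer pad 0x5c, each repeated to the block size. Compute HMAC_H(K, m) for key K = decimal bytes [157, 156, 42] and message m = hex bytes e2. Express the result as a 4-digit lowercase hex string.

Key decimal bytes [157, 156, 42] = 9d 9c 2a is 3 bytes ≤ B = 4; zero-pad to 4 bytes: K' = 9d 9c 2a 00.
K' ⊕ ipad = ab aa 1c 36.  K' ⊕ opad = c1 c0 76 5c.
Inner input = (K'⊕ipad) ∥ m = ab aa 1c 36 ∥ e2.
Inner hash: even-index sum = 425 mod 256 = 169; odd-index sum = 224 mod 256 = 224 → a9 e0.
Outer input = (K'⊕opad) ∥ inner = c1 c0 76 5c ∥ a9 e0.
Outer hash (tag): even-index sum = 480 mod 256 = 224; odd-index sum = 508 mod 256 = 252 → e0 fc.

e0fc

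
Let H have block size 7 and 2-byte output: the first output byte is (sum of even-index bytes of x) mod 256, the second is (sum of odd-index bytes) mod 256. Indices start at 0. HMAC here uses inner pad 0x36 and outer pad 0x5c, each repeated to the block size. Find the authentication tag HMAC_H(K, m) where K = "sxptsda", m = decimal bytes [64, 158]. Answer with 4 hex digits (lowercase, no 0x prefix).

e949

Key "sxptsda" = 73 78 70 74 73 64 61 is exactly B = 7 bytes: K' = 73 78 70 74 73 64 61.
K' ⊕ ipad = 45 4e 46 42 45 52 57.  K' ⊕ opad = 2f 24 2c 28 2f 38 3d.
Inner input = (K'⊕ipad) ∥ m = 45 4e 46 42 45 52 57 ∥ 40 9e.
Inner hash: even-index sum = 453 mod 256 = 197; odd-index sum = 290 mod 256 = 34 → c5 22.
Outer input = (K'⊕opad) ∥ inner = 2f 24 2c 28 2f 38 3d ∥ c5 22.
Outer hash (tag): even-index sum = 233 mod 256 = 233; odd-index sum = 329 mod 256 = 73 → e9 49.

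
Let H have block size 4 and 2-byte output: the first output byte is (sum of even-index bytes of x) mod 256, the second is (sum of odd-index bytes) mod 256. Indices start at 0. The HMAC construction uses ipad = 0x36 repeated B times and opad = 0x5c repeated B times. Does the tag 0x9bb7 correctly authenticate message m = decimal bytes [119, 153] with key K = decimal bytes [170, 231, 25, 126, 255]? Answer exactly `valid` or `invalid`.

Key decimal bytes [170, 231, 25, 126, 255] = aa e7 19 7e ff is 5 bytes > B = 4, so hash it first: H(key) = c2 65, then zero-pad to 4 bytes: K' = c2 65 00 00.
K' ⊕ ipad = f4 53 36 36; K' ⊕ opad = 9e 39 5c 5c.
Inner hash: even-index sum = 417 mod 256 = 161; odd-index sum = 290 mod 256 = 34 → a1 22.
Outer hash (recomputed tag): even-index sum = 411 mod 256 = 155; odd-index sum = 183 mod 256 = 183 → 9b b7.
Recomputed tag = 9bb7; claimed = 9bb7 → match.

valid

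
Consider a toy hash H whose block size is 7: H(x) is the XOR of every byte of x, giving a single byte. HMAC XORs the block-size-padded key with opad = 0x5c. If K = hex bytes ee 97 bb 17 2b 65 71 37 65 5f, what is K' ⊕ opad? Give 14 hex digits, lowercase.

bb5c5c5c5c5c5c

Key hex bytes ee 97 bb 17 2b 65 71 37 65 5f is 10 bytes > B = 7, so hash it first: H(key) = e7, then zero-pad to 7 bytes: K' = e7 00 00 00 00 00 00.
XOR each byte with 0x5c: e7⊕5c=bb, 00⊕5c=5c, 00⊕5c=5c, 00⊕5c=5c, 00⊕5c=5c, 00⊕5c=5c, 00⊕5c=5c.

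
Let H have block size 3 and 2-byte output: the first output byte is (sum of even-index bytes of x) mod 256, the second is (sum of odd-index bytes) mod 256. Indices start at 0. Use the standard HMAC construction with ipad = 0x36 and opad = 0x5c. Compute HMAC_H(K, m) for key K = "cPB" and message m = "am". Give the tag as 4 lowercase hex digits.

Key "cPB" = 63 50 42 is exactly B = 3 bytes: K' = 63 50 42.
K' ⊕ ipad = 55 66 74.  K' ⊕ opad = 3f 0c 1e.
Inner input = (K'⊕ipad) ∥ m = 55 66 74 ∥ 61 6d.
Inner hash: even-index sum = 310 mod 256 = 54; odd-index sum = 199 mod 256 = 199 → 36 c7.
Outer input = (K'⊕opad) ∥ inner = 3f 0c 1e ∥ 36 c7.
Outer hash (tag): even-index sum = 292 mod 256 = 36; odd-index sum = 66 mod 256 = 66 → 24 42.

2442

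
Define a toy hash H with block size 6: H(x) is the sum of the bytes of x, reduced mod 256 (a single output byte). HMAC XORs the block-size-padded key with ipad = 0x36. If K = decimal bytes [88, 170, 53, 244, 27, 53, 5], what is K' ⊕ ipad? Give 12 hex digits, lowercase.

b63636363636

Key decimal bytes [88, 170, 53, 244, 27, 53, 5] = 58 aa 35 f4 1b 35 05 is 7 bytes > B = 6, so hash it first: H(key) = 80, then zero-pad to 6 bytes: K' = 80 00 00 00 00 00.
XOR each byte with 0x36: 80⊕36=b6, 00⊕36=36, 00⊕36=36, 00⊕36=36, 00⊕36=36, 00⊕36=36.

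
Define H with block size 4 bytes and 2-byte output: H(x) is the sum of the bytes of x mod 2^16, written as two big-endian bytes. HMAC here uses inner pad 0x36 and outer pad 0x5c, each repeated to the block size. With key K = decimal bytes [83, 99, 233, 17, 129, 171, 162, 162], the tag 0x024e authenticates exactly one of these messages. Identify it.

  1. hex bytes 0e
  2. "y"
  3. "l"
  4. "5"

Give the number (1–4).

Key decimal bytes [83, 99, 233, 17, 129, 171, 162, 162] = 53 63 e9 11 81 ab a2 a2 is 8 bytes > B = 4, so hash it first: H(key) = 04 20, then zero-pad to 4 bytes: K' = 04 20 00 00.
K' ⊕ ipad = 32 16 36 36; K' ⊕ opad = 58 7c 5c 5c.
m1: inner = H(32 16 36 36 0e) = 00 c2; tag = H(58 7c 5c 5c 00 c2) = 024e ← matches
m2: inner = H(32 16 36 36 79) = 01 2d; tag = H(58 7c 5c 5c 01 2d) = 01ba
m3: inner = H(32 16 36 36 6c) = 01 20; tag = H(58 7c 5c 5c 01 20) = 01ad
m4: inner = H(32 16 36 36 35) = 00 e9; tag = H(58 7c 5c 5c 00 e9) = 0275

1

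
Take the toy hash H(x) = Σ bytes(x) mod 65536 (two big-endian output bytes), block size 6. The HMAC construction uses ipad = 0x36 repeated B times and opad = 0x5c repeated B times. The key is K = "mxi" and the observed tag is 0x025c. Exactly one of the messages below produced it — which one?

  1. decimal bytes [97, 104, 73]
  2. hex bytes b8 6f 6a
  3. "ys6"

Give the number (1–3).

1

Key "mxi" = 6d 78 69 is 3 bytes ≤ B = 6; zero-pad to 6 bytes: K' = 6d 78 69 00 00 00.
K' ⊕ ipad = 5b 4e 5f 36 36 36; K' ⊕ opad = 31 24 35 5c 5c 5c.
m1: inner = H(5b 4e 5f 36 36 36 61 68 49) = 02 bc; tag = H(31 24 35 5c 5c 5c 02 bc) = 025c ← matches
m2: inner = H(5b 4e 5f 36 36 36 b8 6f 6a) = 03 3b; tag = H(31 24 35 5c 5c 5c 03 3b) = 01dc
m3: inner = H(5b 4e 5f 36 36 36 79 73 36) = 02 cc; tag = H(31 24 35 5c 5c 5c 02 cc) = 026c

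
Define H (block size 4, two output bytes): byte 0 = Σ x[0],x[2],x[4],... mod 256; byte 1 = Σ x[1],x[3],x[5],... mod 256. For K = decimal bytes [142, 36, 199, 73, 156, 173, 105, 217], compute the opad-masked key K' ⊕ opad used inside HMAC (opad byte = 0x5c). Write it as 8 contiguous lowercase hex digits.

06af5c5c

Key decimal bytes [142, 36, 199, 73, 156, 173, 105, 217] = 8e 24 c7 49 9c ad 69 d9 is 8 bytes > B = 4, so hash it first: H(key) = 5a f3, then zero-pad to 4 bytes: K' = 5a f3 00 00.
XOR each byte with 0x5c: 5a⊕5c=06, f3⊕5c=af, 00⊕5c=5c, 00⊕5c=5c.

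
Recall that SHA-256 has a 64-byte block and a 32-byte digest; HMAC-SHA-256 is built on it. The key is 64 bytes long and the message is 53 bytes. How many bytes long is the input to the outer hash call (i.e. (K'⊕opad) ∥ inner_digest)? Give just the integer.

96

Key is 64 ≤ 64 bytes, zero-padded: |K'| = 64.
Outer input = (K'⊕opad) ∥ H(inner) → 64 + 32 = 96 bytes.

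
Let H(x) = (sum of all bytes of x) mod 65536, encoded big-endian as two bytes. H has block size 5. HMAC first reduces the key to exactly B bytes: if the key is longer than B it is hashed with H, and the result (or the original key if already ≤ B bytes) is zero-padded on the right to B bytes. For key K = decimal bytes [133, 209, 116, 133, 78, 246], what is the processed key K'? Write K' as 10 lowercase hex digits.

|K| = 6 > B = 5, so first hash the key.
H(K): sum = 133+209+116+133+78+246 = 915 → 03 93.
Zero-pad H(K) = 03 93 to 5 bytes: K' = 03 93 00 00 00.

0393000000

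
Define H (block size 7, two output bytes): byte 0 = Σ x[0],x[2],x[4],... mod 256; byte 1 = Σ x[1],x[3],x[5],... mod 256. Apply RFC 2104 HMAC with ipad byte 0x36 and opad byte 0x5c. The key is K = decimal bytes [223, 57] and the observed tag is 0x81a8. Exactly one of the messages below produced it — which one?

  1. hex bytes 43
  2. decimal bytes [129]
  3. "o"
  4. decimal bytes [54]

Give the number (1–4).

3

Key decimal bytes [223, 57] = df 39 is 2 bytes ≤ B = 7; zero-pad to 7 bytes: K' = df 39 00 00 00 00 00.
K' ⊕ ipad = e9 0f 36 36 36 36 36; K' ⊕ opad = 83 65 5c 5c 5c 5c 5c.
m1: inner = H(e9 0f 36 36 36 36 36 43) = 8b be; tag = H(83 65 5c 5c 5c 5c 5c 8b be) = 55a8
m2: inner = H(e9 0f 36 36 36 36 36 81) = 8b fc; tag = H(83 65 5c 5c 5c 5c 5c 8b fc) = 93a8
m3: inner = H(e9 0f 36 36 36 36 36 6f) = 8b ea; tag = H(83 65 5c 5c 5c 5c 5c 8b ea) = 81a8 ← matches
m4: inner = H(e9 0f 36 36 36 36 36 36) = 8b b1; tag = H(83 65 5c 5c 5c 5c 5c 8b b1) = 48a8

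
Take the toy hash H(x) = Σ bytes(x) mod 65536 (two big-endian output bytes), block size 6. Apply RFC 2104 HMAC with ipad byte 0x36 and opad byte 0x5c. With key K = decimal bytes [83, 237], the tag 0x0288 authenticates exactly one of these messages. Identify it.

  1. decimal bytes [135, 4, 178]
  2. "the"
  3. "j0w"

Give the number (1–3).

Key decimal bytes [83, 237] = 53 ed is 2 bytes ≤ B = 6; zero-pad to 6 bytes: K' = 53 ed 00 00 00 00.
K' ⊕ ipad = 65 db 36 36 36 36; K' ⊕ opad = 0f b1 5c 5c 5c 5c.
m1: inner = H(65 db 36 36 36 36 87 04 b2) = 03 55; tag = H(0f b1 5c 5c 5c 5c 03 55) = 0288 ← matches
m2: inner = H(65 db 36 36 36 36 74 68 65) = 03 59; tag = H(0f b1 5c 5c 5c 5c 03 59) = 028c
m3: inner = H(65 db 36 36 36 36 6a 30 77) = 03 29; tag = H(0f b1 5c 5c 5c 5c 03 29) = 025c

1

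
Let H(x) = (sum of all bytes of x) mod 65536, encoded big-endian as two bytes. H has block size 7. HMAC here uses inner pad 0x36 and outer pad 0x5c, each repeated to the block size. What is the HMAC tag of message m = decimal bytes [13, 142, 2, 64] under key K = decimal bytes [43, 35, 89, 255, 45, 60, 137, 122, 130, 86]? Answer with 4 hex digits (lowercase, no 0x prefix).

03df

Key decimal bytes [43, 35, 89, 255, 45, 60, 137, 122, 130, 86] = 2b 23 59 ff 2d 3c 89 7a 82 56 is 10 bytes > B = 7, so hash it first: H(key) = 03 ea, then zero-pad to 7 bytes: K' = 03 ea 00 00 00 00 00.
K' ⊕ ipad = 35 dc 36 36 36 36 36.  K' ⊕ opad = 5f b6 5c 5c 5c 5c 5c.
Inner input = (K'⊕ipad) ∥ m = 35 dc 36 36 36 36 36 ∥ 0d 8e 02 40.
Inner hash: sum = 53+220+54+54+54+54+54+13+142+2+64 = 764 → 02 fc.
Outer input = (K'⊕opad) ∥ inner = 5f b6 5c 5c 5c 5c 5c ∥ 02 fc.
Outer hash (tag): sum = 95+182+92+92+92+92+92+2+252 = 991 → 03 df.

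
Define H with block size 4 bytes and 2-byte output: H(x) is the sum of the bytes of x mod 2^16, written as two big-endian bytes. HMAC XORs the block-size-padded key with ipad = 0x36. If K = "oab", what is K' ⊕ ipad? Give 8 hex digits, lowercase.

59575436

Key "oab" = 6f 61 62 is 3 bytes ≤ B = 4; zero-pad to 4 bytes: K' = 6f 61 62 00.
XOR each byte with 0x36: 6f⊕36=59, 61⊕36=57, 62⊕36=54, 00⊕36=36.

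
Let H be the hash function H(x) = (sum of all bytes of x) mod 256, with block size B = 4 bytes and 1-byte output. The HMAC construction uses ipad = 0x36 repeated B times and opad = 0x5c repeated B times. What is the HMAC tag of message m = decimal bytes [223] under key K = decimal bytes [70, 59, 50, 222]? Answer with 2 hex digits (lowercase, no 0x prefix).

b9

Key decimal bytes [70, 59, 50, 222] = 46 3b 32 de is exactly B = 4 bytes: K' = 46 3b 32 de.
K' ⊕ ipad = 70 0d 04 e8.  K' ⊕ opad = 1a 67 6e 82.
Inner input = (K'⊕ipad) ∥ m = 70 0d 04 e8 ∥ df.
Inner hash: sum = 112+13+4+232+223 = 584; mod 256 = 72 → 48.
Outer input = (K'⊕opad) ∥ inner = 1a 67 6e 82 ∥ 48.
Outer hash (tag): sum = 26+103+110+130+72 = 441; mod 256 = 185 → b9.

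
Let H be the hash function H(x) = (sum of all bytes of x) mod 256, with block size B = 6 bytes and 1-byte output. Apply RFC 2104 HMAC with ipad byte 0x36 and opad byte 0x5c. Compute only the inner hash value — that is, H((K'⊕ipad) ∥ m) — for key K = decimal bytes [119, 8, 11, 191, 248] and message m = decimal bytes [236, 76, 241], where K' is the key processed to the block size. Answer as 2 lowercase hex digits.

72

Key decimal bytes [119, 8, 11, 191, 248] = 77 08 0b bf f8 is 5 bytes ≤ B = 6; zero-pad to 6 bytes: K' = 77 08 0b bf f8 00.
K' ⊕ ipad = 41 3e 3d 89 ce 36.
Inner input = 41 3e 3d 89 ce 36 ∥ ec 4c f1.
Inner hash: sum = 65+62+61+137+206+54+236+76+241 = 1138; mod 256 = 114 → 72.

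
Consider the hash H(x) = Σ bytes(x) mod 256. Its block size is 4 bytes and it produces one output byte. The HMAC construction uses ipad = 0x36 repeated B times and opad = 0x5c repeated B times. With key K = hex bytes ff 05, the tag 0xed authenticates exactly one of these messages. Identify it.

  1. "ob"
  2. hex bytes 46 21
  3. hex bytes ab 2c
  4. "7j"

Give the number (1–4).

1

Key hex bytes ff 05 is 2 bytes ≤ B = 4; zero-pad to 4 bytes: K' = ff 05 00 00.
K' ⊕ ipad = c9 33 36 36; K' ⊕ opad = a3 59 5c 5c.
m1: inner = H(c9 33 36 36 6f 62) = 39; tag = H(a3 59 5c 5c 39) = ed ← matches
m2: inner = H(c9 33 36 36 46 21) = cf; tag = H(a3 59 5c 5c cf) = 83
m3: inner = H(c9 33 36 36 ab 2c) = 3f; tag = H(a3 59 5c 5c 3f) = f3
m4: inner = H(c9 33 36 36 37 6a) = 09; tag = H(a3 59 5c 5c 09) = bd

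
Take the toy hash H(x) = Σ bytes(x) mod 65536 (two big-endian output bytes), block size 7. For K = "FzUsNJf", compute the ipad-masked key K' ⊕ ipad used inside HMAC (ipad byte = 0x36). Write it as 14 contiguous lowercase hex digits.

Key "FzUsNJf" = 46 7a 55 73 4e 4a 66 is exactly B = 7 bytes: K' = 46 7a 55 73 4e 4a 66.
XOR each byte with 0x36: 46⊕36=70, 7a⊕36=4c, 55⊕36=63, 73⊕36=45, 4e⊕36=78, 4a⊕36=7c, 66⊕36=50.

704c6345787c50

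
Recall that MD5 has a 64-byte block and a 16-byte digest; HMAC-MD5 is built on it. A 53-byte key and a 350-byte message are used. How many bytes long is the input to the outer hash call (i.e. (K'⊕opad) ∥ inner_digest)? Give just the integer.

80

Key is 53 ≤ 64 bytes, zero-padded: |K'| = 64.
Outer input = (K'⊕opad) ∥ H(inner) → 64 + 16 = 80 bytes.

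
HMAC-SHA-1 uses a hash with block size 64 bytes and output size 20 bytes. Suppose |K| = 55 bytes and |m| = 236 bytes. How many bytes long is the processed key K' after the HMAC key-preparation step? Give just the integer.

64

Key is 55 ≤ 64 bytes, zero-padded: |K'| = 64.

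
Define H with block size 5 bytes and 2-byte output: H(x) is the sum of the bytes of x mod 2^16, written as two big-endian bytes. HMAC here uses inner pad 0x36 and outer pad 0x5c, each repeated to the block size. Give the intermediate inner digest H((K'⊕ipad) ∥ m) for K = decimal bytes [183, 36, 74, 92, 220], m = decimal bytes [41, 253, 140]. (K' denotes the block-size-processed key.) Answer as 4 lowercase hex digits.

0415

Key decimal bytes [183, 36, 74, 92, 220] = b7 24 4a 5c dc is exactly B = 5 bytes: K' = b7 24 4a 5c dc.
K' ⊕ ipad = 81 12 7c 6a ea.
Inner input = 81 12 7c 6a ea ∥ 29 fd 8c.
Inner hash: sum = 129+18+124+106+234+41+253+140 = 1045 → 04 15.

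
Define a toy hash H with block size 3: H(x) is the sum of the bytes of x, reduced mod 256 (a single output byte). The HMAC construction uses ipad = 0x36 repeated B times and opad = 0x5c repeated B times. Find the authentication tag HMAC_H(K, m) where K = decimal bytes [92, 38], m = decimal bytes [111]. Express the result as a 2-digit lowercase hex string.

f5

Key decimal bytes [92, 38] = 5c 26 is 2 bytes ≤ B = 3; zero-pad to 3 bytes: K' = 5c 26 00.
K' ⊕ ipad = 6a 10 36.  K' ⊕ opad = 00 7a 5c.
Inner input = (K'⊕ipad) ∥ m = 6a 10 36 ∥ 6f.
Inner hash: sum = 106+16+54+111 = 287; mod 256 = 31 → 1f.
Outer input = (K'⊕opad) ∥ inner = 00 7a 5c ∥ 1f.
Outer hash (tag): sum = 0+122+92+31 = 245 → f5.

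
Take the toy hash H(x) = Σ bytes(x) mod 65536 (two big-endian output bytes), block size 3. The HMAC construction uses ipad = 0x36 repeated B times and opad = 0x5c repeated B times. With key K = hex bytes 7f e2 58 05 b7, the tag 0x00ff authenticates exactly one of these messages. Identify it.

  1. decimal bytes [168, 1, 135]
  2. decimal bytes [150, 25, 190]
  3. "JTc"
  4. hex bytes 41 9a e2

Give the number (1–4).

Key hex bytes 7f e2 58 05 b7 is 5 bytes > B = 3, so hash it first: H(key) = 02 75, then zero-pad to 3 bytes: K' = 02 75 00.
K' ⊕ ipad = 34 43 36; K' ⊕ opad = 5e 29 5c.
m1: inner = H(34 43 36 a8 01 87) = 01 dd; tag = H(5e 29 5c 01 dd) = 01c1
m2: inner = H(34 43 36 96 19 be) = 02 1a; tag = H(5e 29 5c 02 1a) = 00ff ← matches
m3: inner = H(34 43 36 4a 54 63) = 01 ae; tag = H(5e 29 5c 01 ae) = 0192
m4: inner = H(34 43 36 41 9a e2) = 02 6a; tag = H(5e 29 5c 02 6a) = 014f

2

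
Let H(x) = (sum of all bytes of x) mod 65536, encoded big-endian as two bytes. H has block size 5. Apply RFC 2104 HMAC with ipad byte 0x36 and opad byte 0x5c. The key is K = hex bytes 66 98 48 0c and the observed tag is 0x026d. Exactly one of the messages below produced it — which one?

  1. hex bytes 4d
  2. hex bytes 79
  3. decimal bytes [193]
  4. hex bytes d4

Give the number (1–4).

Key hex bytes 66 98 48 0c is 4 bytes ≤ B = 5; zero-pad to 5 bytes: K' = 66 98 48 0c 00.
K' ⊕ ipad = 50 ae 7e 3a 36; K' ⊕ opad = 3a c4 14 50 5c.
m1: inner = H(50 ae 7e 3a 36 4d) = 02 39; tag = H(3a c4 14 50 5c 02 39) = 01f9
m2: inner = H(50 ae 7e 3a 36 79) = 02 65; tag = H(3a c4 14 50 5c 02 65) = 0225
m3: inner = H(50 ae 7e 3a 36 c1) = 02 ad; tag = H(3a c4 14 50 5c 02 ad) = 026d ← matches
m4: inner = H(50 ae 7e 3a 36 d4) = 02 c0; tag = H(3a c4 14 50 5c 02 c0) = 0280

3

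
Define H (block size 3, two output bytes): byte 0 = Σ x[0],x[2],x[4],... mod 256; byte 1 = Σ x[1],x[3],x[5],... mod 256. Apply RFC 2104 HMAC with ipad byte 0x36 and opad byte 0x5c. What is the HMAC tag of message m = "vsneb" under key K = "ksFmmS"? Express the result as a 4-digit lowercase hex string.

Key "ksFmmS" = 6b 73 46 6d 6d 53 is 6 bytes > B = 3, so hash it first: H(key) = 1e 33, then zero-pad to 3 bytes: K' = 1e 33 00.
K' ⊕ ipad = 28 05 36.  K' ⊕ opad = 42 6f 5c.
Inner input = (K'⊕ipad) ∥ m = 28 05 36 ∥ 76 73 6e 65 62.
Inner hash: even-index sum = 310 mod 256 = 54; odd-index sum = 331 mod 256 = 75 → 36 4b.
Outer input = (K'⊕opad) ∥ inner = 42 6f 5c ∥ 36 4b.
Outer hash (tag): even-index sum = 233 mod 256 = 233; odd-index sum = 165 mod 256 = 165 → e9 a5.

e9a5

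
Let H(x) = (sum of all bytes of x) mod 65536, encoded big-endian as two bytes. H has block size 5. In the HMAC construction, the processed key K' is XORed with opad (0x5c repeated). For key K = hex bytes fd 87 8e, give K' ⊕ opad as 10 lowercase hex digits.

Key hex bytes fd 87 8e is 3 bytes ≤ B = 5; zero-pad to 5 bytes: K' = fd 87 8e 00 00.
XOR each byte with 0x5c: fd⊕5c=a1, 87⊕5c=db, 8e⊕5c=d2, 00⊕5c=5c, 00⊕5c=5c.

a1dbd25c5c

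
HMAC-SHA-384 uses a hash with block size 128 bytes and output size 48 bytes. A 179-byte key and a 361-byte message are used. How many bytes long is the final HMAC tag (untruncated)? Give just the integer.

48

The tag is one SHA-384 digest: 48 bytes.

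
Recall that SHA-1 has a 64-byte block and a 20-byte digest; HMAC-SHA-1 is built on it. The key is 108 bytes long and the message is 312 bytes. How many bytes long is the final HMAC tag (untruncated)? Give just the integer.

20

The tag is one SHA-1 digest: 20 bytes.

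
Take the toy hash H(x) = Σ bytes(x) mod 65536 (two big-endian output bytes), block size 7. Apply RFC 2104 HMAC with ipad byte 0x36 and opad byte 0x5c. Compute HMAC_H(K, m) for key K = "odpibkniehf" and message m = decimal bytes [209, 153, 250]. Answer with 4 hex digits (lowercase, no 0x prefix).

0360

Key "odpibkniehf" = 6f 64 70 69 62 6b 6e 69 65 68 66 is 11 bytes > B = 7, so hash it first: H(key) = 04 83, then zero-pad to 7 bytes: K' = 04 83 00 00 00 00 00.
K' ⊕ ipad = 32 b5 36 36 36 36 36.  K' ⊕ opad = 58 df 5c 5c 5c 5c 5c.
Inner input = (K'⊕ipad) ∥ m = 32 b5 36 36 36 36 36 ∥ d1 99 fa.
Inner hash: sum = 50+181+54+54+54+54+54+209+153+250 = 1113 → 04 59.
Outer input = (K'⊕opad) ∥ inner = 58 df 5c 5c 5c 5c 5c ∥ 04 59.
Outer hash (tag): sum = 88+223+92+92+92+92+92+4+89 = 864 → 03 60.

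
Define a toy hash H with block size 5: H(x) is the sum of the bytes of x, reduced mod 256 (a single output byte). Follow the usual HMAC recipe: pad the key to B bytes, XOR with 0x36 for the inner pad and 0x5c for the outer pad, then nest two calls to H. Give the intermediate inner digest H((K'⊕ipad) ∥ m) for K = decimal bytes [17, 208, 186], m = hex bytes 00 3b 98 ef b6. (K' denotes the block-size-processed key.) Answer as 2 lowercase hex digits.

Key decimal bytes [17, 208, 186] = 11 d0 ba is 3 bytes ≤ B = 5; zero-pad to 5 bytes: K' = 11 d0 ba 00 00.
K' ⊕ ipad = 27 e6 8c 36 36.
Inner input = 27 e6 8c 36 36 ∥ 00 3b 98 ef b6.
Inner hash: sum = 39+230+140+54+54+0+59+152+239+182 = 1149; mod 256 = 125 → 7d.

7d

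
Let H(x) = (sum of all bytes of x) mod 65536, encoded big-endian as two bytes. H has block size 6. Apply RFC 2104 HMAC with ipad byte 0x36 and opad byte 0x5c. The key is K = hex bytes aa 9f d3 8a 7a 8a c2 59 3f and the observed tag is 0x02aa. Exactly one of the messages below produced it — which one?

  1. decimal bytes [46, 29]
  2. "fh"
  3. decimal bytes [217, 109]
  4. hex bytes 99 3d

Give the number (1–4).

1

Key hex bytes aa 9f d3 8a 7a 8a c2 59 3f is 9 bytes > B = 6, so hash it first: H(key) = 05 04, then zero-pad to 6 bytes: K' = 05 04 00 00 00 00.
K' ⊕ ipad = 33 32 36 36 36 36; K' ⊕ opad = 59 58 5c 5c 5c 5c.
m1: inner = H(33 32 36 36 36 36 2e 1d) = 01 88; tag = H(59 58 5c 5c 5c 5c 01 88) = 02aa ← matches
m2: inner = H(33 32 36 36 36 36 66 68) = 02 0b; tag = H(59 58 5c 5c 5c 5c 02 0b) = 022e
m3: inner = H(33 32 36 36 36 36 d9 6d) = 02 83; tag = H(59 58 5c 5c 5c 5c 02 83) = 02a6
m4: inner = H(33 32 36 36 36 36 99 3d) = 02 13; tag = H(59 58 5c 5c 5c 5c 02 13) = 0236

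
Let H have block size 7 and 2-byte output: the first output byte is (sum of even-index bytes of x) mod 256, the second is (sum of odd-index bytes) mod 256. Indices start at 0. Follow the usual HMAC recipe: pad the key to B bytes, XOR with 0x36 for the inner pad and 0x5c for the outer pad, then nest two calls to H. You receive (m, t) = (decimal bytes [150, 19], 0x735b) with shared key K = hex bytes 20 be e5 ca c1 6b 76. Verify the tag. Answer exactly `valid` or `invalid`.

Key hex bytes 20 be e5 ca c1 6b 76 is exactly B = 7 bytes: K' = 20 be e5 ca c1 6b 76.
K' ⊕ ipad = 16 88 d3 fc f7 5d 40; K' ⊕ opad = 7c e2 b9 96 9d 37 2a.
Inner hash: even-index sum = 563 mod 256 = 51; odd-index sum = 631 mod 256 = 119 → 33 77.
Outer hash (recomputed tag): even-index sum = 627 mod 256 = 115; odd-index sum = 482 mod 256 = 226 → 73 e2.
Recomputed tag = 73e2; claimed = 735b → mismatch.

invalid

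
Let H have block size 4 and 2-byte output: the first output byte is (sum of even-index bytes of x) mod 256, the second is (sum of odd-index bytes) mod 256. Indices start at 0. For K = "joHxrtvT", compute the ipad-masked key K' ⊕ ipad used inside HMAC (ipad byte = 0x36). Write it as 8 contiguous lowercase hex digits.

ac993636

Key "joHxrtvT" = 6a 6f 48 78 72 74 76 54 is 8 bytes > B = 4, so hash it first: H(key) = 9a af, then zero-pad to 4 bytes: K' = 9a af 00 00.
XOR each byte with 0x36: 9a⊕36=ac, af⊕36=99, 00⊕36=36, 00⊕36=36.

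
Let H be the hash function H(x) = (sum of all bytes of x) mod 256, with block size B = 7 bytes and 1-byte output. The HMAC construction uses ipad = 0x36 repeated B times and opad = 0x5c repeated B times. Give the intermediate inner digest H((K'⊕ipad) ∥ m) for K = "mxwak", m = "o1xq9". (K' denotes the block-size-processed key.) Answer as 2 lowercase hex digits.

cc

Key "mxwak" = 6d 78 77 61 6b is 5 bytes ≤ B = 7; zero-pad to 7 bytes: K' = 6d 78 77 61 6b 00 00.
K' ⊕ ipad = 5b 4e 41 57 5d 36 36.
Inner input = 5b 4e 41 57 5d 36 36 ∥ 6f 31 78 71 39.
Inner hash: sum = 91+78+65+87+93+54+54+111+49+120+113+57 = 972; mod 256 = 204 → cc.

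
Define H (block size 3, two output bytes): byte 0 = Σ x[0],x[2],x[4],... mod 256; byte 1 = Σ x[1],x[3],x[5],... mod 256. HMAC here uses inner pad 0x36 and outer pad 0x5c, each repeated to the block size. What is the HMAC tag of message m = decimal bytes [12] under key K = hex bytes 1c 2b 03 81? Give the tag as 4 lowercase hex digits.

454f

Key hex bytes 1c 2b 03 81 is 4 bytes > B = 3, so hash it first: H(key) = 1f ac, then zero-pad to 3 bytes: K' = 1f ac 00.
K' ⊕ ipad = 29 9a 36.  K' ⊕ opad = 43 f0 5c.
Inner input = (K'⊕ipad) ∥ m = 29 9a 36 ∥ 0c.
Inner hash: even-index sum = 95 mod 256 = 95; odd-index sum = 166 mod 256 = 166 → 5f a6.
Outer input = (K'⊕opad) ∥ inner = 43 f0 5c ∥ 5f a6.
Outer hash (tag): even-index sum = 325 mod 256 = 69; odd-index sum = 335 mod 256 = 79 → 45 4f.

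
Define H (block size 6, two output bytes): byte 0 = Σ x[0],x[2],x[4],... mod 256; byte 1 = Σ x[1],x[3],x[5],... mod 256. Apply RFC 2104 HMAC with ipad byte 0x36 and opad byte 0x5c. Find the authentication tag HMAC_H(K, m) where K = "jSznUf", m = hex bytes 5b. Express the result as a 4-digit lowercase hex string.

cb88

Key "jSznUf" = 6a 53 7a 6e 55 66 is exactly B = 6 bytes: K' = 6a 53 7a 6e 55 66.
K' ⊕ ipad = 5c 65 4c 58 63 50.  K' ⊕ opad = 36 0f 26 32 09 3a.
Inner input = (K'⊕ipad) ∥ m = 5c 65 4c 58 63 50 ∥ 5b.
Inner hash: even-index sum = 358 mod 256 = 102; odd-index sum = 269 mod 256 = 13 → 66 0d.
Outer input = (K'⊕opad) ∥ inner = 36 0f 26 32 09 3a ∥ 66 0d.
Outer hash (tag): even-index sum = 203 mod 256 = 203; odd-index sum = 136 mod 256 = 136 → cb 88.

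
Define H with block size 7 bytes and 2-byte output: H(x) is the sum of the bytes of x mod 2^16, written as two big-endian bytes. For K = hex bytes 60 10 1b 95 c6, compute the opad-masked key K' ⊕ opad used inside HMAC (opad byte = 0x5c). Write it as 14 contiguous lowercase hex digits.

Key hex bytes 60 10 1b 95 c6 is 5 bytes ≤ B = 7; zero-pad to 7 bytes: K' = 60 10 1b 95 c6 00 00.
XOR each byte with 0x5c: 60⊕5c=3c, 10⊕5c=4c, 1b⊕5c=47, 95⊕5c=c9, c6⊕5c=9a, 00⊕5c=5c, 00⊕5c=5c.

3c4c47c99a5c5c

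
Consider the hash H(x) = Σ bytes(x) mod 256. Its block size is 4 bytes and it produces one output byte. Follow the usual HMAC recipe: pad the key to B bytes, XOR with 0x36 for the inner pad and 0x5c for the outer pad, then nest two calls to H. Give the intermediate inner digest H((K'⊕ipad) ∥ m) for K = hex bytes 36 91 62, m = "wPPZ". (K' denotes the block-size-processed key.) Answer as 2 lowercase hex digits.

Key hex bytes 36 91 62 is 3 bytes ≤ B = 4; zero-pad to 4 bytes: K' = 36 91 62 00.
K' ⊕ ipad = 00 a7 54 36.
Inner input = 00 a7 54 36 ∥ 77 50 50 5a.
Inner hash: sum = 0+167+84+54+119+80+80+90 = 674; mod 256 = 162 → a2.

a2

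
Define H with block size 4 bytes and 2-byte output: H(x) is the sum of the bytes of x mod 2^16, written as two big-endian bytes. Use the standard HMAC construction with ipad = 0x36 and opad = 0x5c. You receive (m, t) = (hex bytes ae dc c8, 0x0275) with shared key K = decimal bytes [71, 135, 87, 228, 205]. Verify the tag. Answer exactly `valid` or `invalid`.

Key decimal bytes [71, 135, 87, 228, 205] = 47 87 57 e4 cd is 5 bytes > B = 4, so hash it first: H(key) = 02 d6, then zero-pad to 4 bytes: K' = 02 d6 00 00.
K' ⊕ ipad = 34 e0 36 36; K' ⊕ opad = 5e 8a 5c 5c.
Inner hash: sum = 52+224+54+54+174+220+200 = 978 → 03 d2.
Outer hash (recomputed tag): sum = 94+138+92+92+3+210 = 629 → 02 75.
Recomputed tag = 0275; claimed = 0275 → match.

valid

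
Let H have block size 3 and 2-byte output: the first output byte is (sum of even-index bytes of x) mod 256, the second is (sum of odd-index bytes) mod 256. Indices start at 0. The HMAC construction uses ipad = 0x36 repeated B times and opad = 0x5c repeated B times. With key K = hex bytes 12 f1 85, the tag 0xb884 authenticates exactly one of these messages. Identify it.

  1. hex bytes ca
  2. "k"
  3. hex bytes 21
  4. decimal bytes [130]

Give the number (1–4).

Key hex bytes 12 f1 85 is exactly B = 3 bytes: K' = 12 f1 85.
K' ⊕ ipad = 24 c7 b3; K' ⊕ opad = 4e ad d9.
m1: inner = H(24 c7 b3 ca) = d7 91; tag = H(4e ad d9 d7 91) = b884 ← matches
m2: inner = H(24 c7 b3 6b) = d7 32; tag = H(4e ad d9 d7 32) = 5984
m3: inner = H(24 c7 b3 21) = d7 e8; tag = H(4e ad d9 d7 e8) = 0f84
m4: inner = H(24 c7 b3 82) = d7 49; tag = H(4e ad d9 d7 49) = 7084

1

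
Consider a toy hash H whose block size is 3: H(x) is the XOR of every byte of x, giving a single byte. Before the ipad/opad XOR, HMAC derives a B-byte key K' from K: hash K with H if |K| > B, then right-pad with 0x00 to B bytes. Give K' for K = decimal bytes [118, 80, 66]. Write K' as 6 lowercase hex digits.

765042

Key decimal bytes [118, 80, 66] = 76 50 42 is exactly B = 3 bytes: K' = 76 50 42.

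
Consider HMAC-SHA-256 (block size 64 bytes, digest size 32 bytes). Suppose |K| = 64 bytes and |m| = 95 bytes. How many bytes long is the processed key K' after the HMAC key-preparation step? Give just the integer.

64

Key is 64 ≤ 64 bytes, zero-padded: |K'| = 64.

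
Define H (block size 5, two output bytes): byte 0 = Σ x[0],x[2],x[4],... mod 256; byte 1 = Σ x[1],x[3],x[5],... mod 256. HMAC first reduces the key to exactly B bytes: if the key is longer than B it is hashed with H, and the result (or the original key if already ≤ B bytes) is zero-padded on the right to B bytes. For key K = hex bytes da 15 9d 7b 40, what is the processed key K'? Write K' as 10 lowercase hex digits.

da159d7b40

Key hex bytes da 15 9d 7b 40 is exactly B = 5 bytes: K' = da 15 9d 7b 40.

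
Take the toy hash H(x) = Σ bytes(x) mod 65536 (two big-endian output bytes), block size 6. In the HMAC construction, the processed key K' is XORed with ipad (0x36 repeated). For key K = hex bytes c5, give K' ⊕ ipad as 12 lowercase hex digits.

Key hex bytes c5 is 1 byte ≤ B = 6; zero-pad to 6 bytes: K' = c5 00 00 00 00 00.
XOR each byte with 0x36: c5⊕36=f3, 00⊕36=36, 00⊕36=36, 00⊕36=36, 00⊕36=36, 00⊕36=36.

f33636363636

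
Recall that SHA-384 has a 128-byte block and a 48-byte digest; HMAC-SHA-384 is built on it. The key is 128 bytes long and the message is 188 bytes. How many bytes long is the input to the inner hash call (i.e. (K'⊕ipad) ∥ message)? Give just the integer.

316

Key is 128 ≤ 128 bytes, zero-padded: |K'| = 128.
Inner input = (K'⊕ipad) ∥ m → 128 + 188 = 316 bytes.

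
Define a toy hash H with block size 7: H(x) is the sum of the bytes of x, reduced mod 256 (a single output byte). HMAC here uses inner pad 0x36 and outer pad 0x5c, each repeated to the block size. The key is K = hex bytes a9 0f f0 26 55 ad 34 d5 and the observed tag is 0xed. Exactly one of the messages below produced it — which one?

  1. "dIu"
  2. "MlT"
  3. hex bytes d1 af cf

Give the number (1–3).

Key hex bytes a9 0f f0 26 55 ad 34 d5 is 8 bytes > B = 7, so hash it first: H(key) = d9, then zero-pad to 7 bytes: K' = d9 00 00 00 00 00 00.
K' ⊕ ipad = ef 36 36 36 36 36 36; K' ⊕ opad = 85 5c 5c 5c 5c 5c 5c.
m1: inner = H(ef 36 36 36 36 36 36 64 49 75) = 55; tag = H(85 5c 5c 5c 5c 5c 5c 55) = 02
m2: inner = H(ef 36 36 36 36 36 36 4d 6c 54) = 40; tag = H(85 5c 5c 5c 5c 5c 5c 40) = ed ← matches
m3: inner = H(ef 36 36 36 36 36 36 d1 af cf) = 82; tag = H(85 5c 5c 5c 5c 5c 5c 82) = 2f

2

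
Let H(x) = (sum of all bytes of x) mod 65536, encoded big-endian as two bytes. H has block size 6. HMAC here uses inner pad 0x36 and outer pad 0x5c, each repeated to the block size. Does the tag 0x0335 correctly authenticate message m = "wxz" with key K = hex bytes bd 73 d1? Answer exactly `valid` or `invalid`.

Key hex bytes bd 73 d1 is 3 bytes ≤ B = 6; zero-pad to 6 bytes: K' = bd 73 d1 00 00 00.
K' ⊕ ipad = 8b 45 e7 36 36 36; K' ⊕ opad = e1 2f 8d 5c 5c 5c.
Inner hash: sum = 139+69+231+54+54+54+119+120+122 = 962 → 03 c2.
Outer hash (recomputed tag): sum = 225+47+141+92+92+92+3+194 = 886 → 03 76.
Recomputed tag = 0376; claimed = 0335 → mismatch.

invalid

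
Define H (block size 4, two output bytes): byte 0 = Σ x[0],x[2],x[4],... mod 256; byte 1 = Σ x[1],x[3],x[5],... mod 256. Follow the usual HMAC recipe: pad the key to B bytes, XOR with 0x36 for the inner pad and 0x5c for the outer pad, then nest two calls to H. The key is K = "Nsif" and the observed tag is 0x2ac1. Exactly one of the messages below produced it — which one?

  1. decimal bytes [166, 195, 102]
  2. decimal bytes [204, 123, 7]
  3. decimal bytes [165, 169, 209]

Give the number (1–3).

Key "Nsif" = 4e 73 69 66 is exactly B = 4 bytes: K' = 4e 73 69 66.
K' ⊕ ipad = 78 45 5f 50; K' ⊕ opad = 12 2f 35 3a.
m1: inner = H(78 45 5f 50 a6 c3 66) = e3 58; tag = H(12 2f 35 3a e3 58) = 2ac1 ← matches
m2: inner = H(78 45 5f 50 cc 7b 07) = aa 10; tag = H(12 2f 35 3a aa 10) = f179
m3: inner = H(78 45 5f 50 a5 a9 d1) = 4d 3e; tag = H(12 2f 35 3a 4d 3e) = 94a7

1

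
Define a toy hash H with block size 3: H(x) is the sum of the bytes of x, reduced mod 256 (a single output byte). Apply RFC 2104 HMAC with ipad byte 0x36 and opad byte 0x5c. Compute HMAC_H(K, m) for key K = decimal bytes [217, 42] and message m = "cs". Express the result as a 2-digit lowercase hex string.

6e

Key decimal bytes [217, 42] = d9 2a is 2 bytes ≤ B = 3; zero-pad to 3 bytes: K' = d9 2a 00.
K' ⊕ ipad = ef 1c 36.  K' ⊕ opad = 85 76 5c.
Inner input = (K'⊕ipad) ∥ m = ef 1c 36 ∥ 63 73.
Inner hash: sum = 239+28+54+99+115 = 535; mod 256 = 23 → 17.
Outer input = (K'⊕opad) ∥ inner = 85 76 5c ∥ 17.
Outer hash (tag): sum = 133+118+92+23 = 366; mod 256 = 110 → 6e.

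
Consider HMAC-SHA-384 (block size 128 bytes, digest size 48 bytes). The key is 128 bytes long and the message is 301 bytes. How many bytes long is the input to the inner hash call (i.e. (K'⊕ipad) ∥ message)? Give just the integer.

429

Key is 128 ≤ 128 bytes, zero-padded: |K'| = 128.
Inner input = (K'⊕ipad) ∥ m → 128 + 301 = 429 bytes.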